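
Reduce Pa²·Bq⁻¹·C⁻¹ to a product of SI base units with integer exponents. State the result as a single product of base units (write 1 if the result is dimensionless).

kg²·m⁻²·s⁻⁴·A⁻¹

Pa = kg·m⁻¹·s⁻².
So Pa² = kg²·m⁻²·s⁻⁴.
Bq = s⁻¹.
So Bq⁻¹ = s.
C = s·A.
So C⁻¹ = s⁻¹·A⁻¹.
Combining: Pa²·Bq⁻¹·C⁻¹ = (kg²·m⁻²·s⁻⁴) · s · (s⁻¹·A⁻¹) = kg²·m⁻²·s⁻⁴·A⁻¹.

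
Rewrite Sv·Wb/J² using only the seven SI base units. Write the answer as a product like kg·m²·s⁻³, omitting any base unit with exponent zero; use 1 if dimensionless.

kg⁻¹·A⁻¹

Sv = m²·s⁻².
J = kg·m²·s⁻².
So J⁻² = kg⁻²·m⁻⁴·s⁴.
Wb = kg·m²·s⁻²·A⁻¹.
Combining: Sv·J⁻²·Wb = (m²·s⁻²) · (kg⁻²·m⁻⁴·s⁴) · (kg·m²·s⁻²·A⁻¹) = kg⁻¹·A⁻¹.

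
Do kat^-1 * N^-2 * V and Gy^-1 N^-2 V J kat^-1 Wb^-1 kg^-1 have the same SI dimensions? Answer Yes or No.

Left side:
  kat = mol/s = s⁻¹·mol (catalytic activity).
  So kat⁻¹ = s·mol⁻¹.
  N = kg·m/s² = kg·m·s⁻² (force = mass × acceleration).
  So N⁻² = kg⁻²·m⁻²·s⁴.
  V = W/A (potential = power per current),
      = kg·m²·s⁻³·A⁻¹.
  Combining: kat⁻¹·N⁻²·V = (s·mol⁻¹) · (kg⁻²·m⁻²·s⁴) · (kg·m²·s⁻³·A⁻¹) = kg⁻¹·s²·A⁻¹·mol⁻¹.
Right side:
  Gy = m²·s⁻².
  So Gy⁻¹ = m⁻²·s².
  N = kg·m·s⁻².
  So N⁻² = kg⁻²·m⁻²·s⁴.
  V = kg·m²·s⁻³·A⁻¹.
  J = kg·m²·s⁻².
  kat = s⁻¹·mol.
  So kat⁻¹ = s·mol⁻¹.
  Wb = kg·m²·s⁻²·A⁻¹.
  So Wb⁻¹ = kg⁻¹·m⁻²·s²·A.
  Combining: Gy⁻¹·N⁻²·V·J·kat⁻¹·Wb⁻¹·kg⁻¹ = (m⁻²·s²) · (kg⁻²·m⁻²·s⁴) · (kg·m²·s⁻³·A⁻¹) · (kg·m²·s⁻²) · (s·mol⁻¹) · (kg⁻¹·m⁻²·s²·A) · kg⁻¹ = kg⁻²·m⁻²·s⁴·mol⁻¹.
Left is kg⁻¹·s²·A⁻¹·mol⁻¹; right is kg⁻²·m⁻²·s⁴·mol⁻¹ — different.

No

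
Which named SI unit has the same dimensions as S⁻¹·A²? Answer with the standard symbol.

W

S = 1/Ω (conductance is reciprocal resistance),
    = kg⁻¹·m⁻²·s³·A².
So S⁻¹ = kg·m²·s⁻³·A⁻².
Combining: S⁻¹·A² = (kg·m²·s⁻³·A⁻²) · A² = kg·m²·s⁻³.
kg·m²·s⁻³ is the base-SI form of the watt.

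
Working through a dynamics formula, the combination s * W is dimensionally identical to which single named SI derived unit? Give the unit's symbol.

J

W = kg·m²·s⁻³.
Combining: s·W = s · (kg·m²·s⁻³) = kg·m²·s⁻².
kg·m²·s⁻² is the base-SI form of the joule.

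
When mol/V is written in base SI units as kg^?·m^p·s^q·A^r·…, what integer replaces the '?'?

-1

V = kg·m²·s⁻³·A⁻¹.
So V⁻¹ = kg⁻¹·m⁻²·s³·A.
Combining: mol·V⁻¹ = mol · (kg⁻¹·m⁻²·s³·A) = kg⁻¹·m⁻²·s³·A·mol.
The exponent of kg is -1.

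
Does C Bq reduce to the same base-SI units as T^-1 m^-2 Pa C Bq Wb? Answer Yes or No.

No

Left side:
  C = A·s = s·A (charge = current × time).
  Bq = 1/s = s⁻¹ (activity is decays per second).
  Combining: C·Bq = (s·A) · s⁻¹ = A.
Right side:
  T = kg·s⁻²·A⁻¹.
  So T⁻¹ = kg⁻¹·s²·A.
  Pa = kg·m⁻¹·s⁻².
  C = s·A.
  Bq = s⁻¹.
  Wb = kg·m²·s⁻²·A⁻¹.
  Combining: T⁻¹·m⁻²·Pa·C·Bq·Wb = (kg⁻¹·s²·A) · m⁻² · (kg·m⁻¹·s⁻²) · (s·A) · s⁻¹ · (kg·m²·s⁻²·A⁻¹) = kg·m⁻¹·s⁻²·A.
Left is A; right is kg·m⁻¹·s⁻²·A — different.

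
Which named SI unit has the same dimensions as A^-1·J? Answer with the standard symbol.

J = N·m (work = force × distance),
    = kg·m²·s⁻².
Combining: A⁻¹·J = A⁻¹ · (kg·m²·s⁻²) = kg·m²·s⁻²·A⁻¹.
kg·m²·s⁻²·A⁻¹ is the base-SI form of the weber.

Wb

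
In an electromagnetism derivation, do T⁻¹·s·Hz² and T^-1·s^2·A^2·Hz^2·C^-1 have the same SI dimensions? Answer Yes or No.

Left side:
  T = Wb/m² (flux density = flux per area),
      = kg·s⁻²·A⁻¹.
  So T⁻¹ = kg⁻¹·s²·A.
  Hz = 1/s = s⁻¹ (frequency is cycles per second).
  So Hz² = s⁻².
  Combining: T⁻¹·s·Hz² = (kg⁻¹·s²·A) · s · s⁻² = kg⁻¹·s·A.
Right side:
  T = Wb/m² (flux density = flux per area),
      = kg·s⁻²·A⁻¹.
  So T⁻¹ = kg⁻¹·s²·A.
  Hz = 1/s = s⁻¹ (frequency is cycles per second).
  So Hz² = s⁻².
  C = A·s = s·A (charge = current × time).
  So C⁻¹ = s⁻¹·A⁻¹.
  Combining: T⁻¹·s²·A²·Hz²·C⁻¹ = (kg⁻¹·s²·A) · s² · A² · s⁻² · (s⁻¹·A⁻¹) = kg⁻¹·s·A².
Left is kg⁻¹·s·A; right is kg⁻¹·s·A² — different.

No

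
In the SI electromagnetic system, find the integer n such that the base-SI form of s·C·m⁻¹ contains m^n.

-1

C = s·A.
Combining: s·C·m⁻¹ = s · (s·A) · m⁻¹ = m⁻¹·s²·A.
The exponent of m is -1.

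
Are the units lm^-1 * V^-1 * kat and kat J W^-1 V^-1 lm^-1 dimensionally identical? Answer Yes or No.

No

Left side:
  lm = cd·sr = cd (luminous flux; sr is dimensionless).
  So lm⁻¹ = cd⁻¹.
  V = W/A (potential = power per current),
      = kg·m²·s⁻³·A⁻¹.
  So V⁻¹ = kg⁻¹·m⁻²·s³·A.
  kat = mol/s = s⁻¹·mol (catalytic activity).
  Combining: lm⁻¹·V⁻¹·kat = cd⁻¹ · (kg⁻¹·m⁻²·s³·A) · (s⁻¹·mol) = kg⁻¹·m⁻²·s²·A·mol·cd⁻¹.
Right side:
  kat = s⁻¹·mol.
  J = kg·m²·s⁻².
  W = kg·m²·s⁻³.
  So W⁻¹ = kg⁻¹·m⁻²·s³.
  V = kg·m²·s⁻³·A⁻¹.
  So V⁻¹ = kg⁻¹·m⁻²·s³·A.
  lm = cd.
  So lm⁻¹ = cd⁻¹.
  Combining: kat·J·W⁻¹·V⁻¹·lm⁻¹ = (s⁻¹·mol) · (kg·m²·s⁻²) · (kg⁻¹·m⁻²·s³) · (kg⁻¹·m⁻²·s³·A) · cd⁻¹ = kg⁻¹·m⁻²·s³·A·mol·cd⁻¹.
Left is kg⁻¹·m⁻²·s²·A·mol·cd⁻¹; right is kg⁻¹·m⁻²·s³·A·mol·cd⁻¹ — different.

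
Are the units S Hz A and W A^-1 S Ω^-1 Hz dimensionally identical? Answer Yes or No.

Left side:
  S = 1/Ω (conductance is reciprocal resistance),
      = kg⁻¹·m⁻²·s³·A².
  Hz = 1/s = s⁻¹ (frequency is cycles per second).
  Combining: S·Hz·A = (kg⁻¹·m⁻²·s³·A²) · s⁻¹ · A = kg⁻¹·m⁻²·s²·A³.
Right side:
  W = J/s (power = energy per time),
      = kg·m²·s⁻³.
  S = 1/Ω (conductance is reciprocal resistance),
      = kg⁻¹·m⁻²·s³·A².
  Ω = V/A (resistance = voltage per current),
      = kg·m²·s⁻³·A⁻².
  So Ω⁻¹ = kg⁻¹·m⁻²·s³·A².
  Hz = 1/s = s⁻¹ (frequency is cycles per second).
  Combining: W·A⁻¹·S·Ω⁻¹·Hz = (kg·m²·s⁻³) · A⁻¹ · (kg⁻¹·m⁻²·s³·A²) · (kg⁻¹·m⁻²·s³·A²) · s⁻¹ = kg⁻¹·m⁻²·s²·A³.
Both reduce to kg⁻¹·m⁻²·s²·A³.

Yes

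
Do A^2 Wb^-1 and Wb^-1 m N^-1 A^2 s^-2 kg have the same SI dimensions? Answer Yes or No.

Left side:
  Wb = kg·m²·s⁻²·A⁻¹.
  So Wb⁻¹ = kg⁻¹·m⁻²·s²·A.
  Combining: A²·Wb⁻¹ = A² · (kg⁻¹·m⁻²·s²·A) = kg⁻¹·m⁻²·s²·A³.
Right side:
  Wb = V·s (flux: a volt is a weber per second),
      = kg·m²·s⁻²·A⁻¹.
  So Wb⁻¹ = kg⁻¹·m⁻²·s²·A.
  N = kg·m/s² = kg·m·s⁻² (force = mass × acceleration).
  So N⁻¹ = kg⁻¹·m⁻¹·s².
  Combining: Wb⁻¹·m·N⁻¹·A²·s⁻²·kg = (kg⁻¹·m⁻²·s²·A) · m · (kg⁻¹·m⁻¹·s²) · A² · s⁻² · kg = kg⁻¹·m⁻²·s²·A³.
Both reduce to kg⁻¹·m⁻²·s²·A³.

Yes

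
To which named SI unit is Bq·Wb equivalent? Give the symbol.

V

Bq = s⁻¹.
Wb = kg·m²·s⁻²·A⁻¹.
Combining: Bq·Wb = s⁻¹ · (kg·m²·s⁻²·A⁻¹) = kg·m²·s⁻³·A⁻¹.
kg·m²·s⁻³·A⁻¹ is the base-SI form of the volt.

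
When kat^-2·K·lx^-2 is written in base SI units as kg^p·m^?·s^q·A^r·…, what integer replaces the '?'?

kat = s⁻¹·mol.
So kat⁻² = s²·mol⁻².
lx = m⁻²·cd.
So lx⁻² = m⁴·cd⁻².
Combining: kat⁻²·K·lx⁻² = (s²·mol⁻²) · K · (m⁴·cd⁻²) = m⁴·s²·K·mol⁻²·cd⁻².
The exponent of m is 4.

4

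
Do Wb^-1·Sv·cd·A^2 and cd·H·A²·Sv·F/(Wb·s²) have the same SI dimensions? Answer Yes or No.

Left side:
  Wb = kg·m²·s⁻²·A⁻¹.
  So Wb⁻¹ = kg⁻¹·m⁻²·s²·A.
  Sv = m²·s⁻².
  Combining: Wb⁻¹·Sv·cd·A² = (kg⁻¹·m⁻²·s²·A) · (m²·s⁻²) · cd · A² = kg⁻¹·A³·cd.
Right side:
  H = Wb/A (inductance = flux per current),
      = kg·m²·s⁻²·A⁻².
  Sv = J/kg (equivalent dose = energy per mass),
      = m²·s⁻².
  F = C/V (capacitance = charge per voltage),
      = A·s/(kg·m²·s⁻³·A⁻¹) (substituting C and V),
      = kg⁻¹·m⁻²·s⁴·A².
  Wb = V·s (flux: a volt is a weber per second),
      = kg·m²·s⁻²·A⁻¹.
  So Wb⁻¹ = kg⁻¹·m⁻²·s²·A.
  Combining: cd·H·A²·Sv·F·Wb⁻¹·s⁻² = cd · (kg·m²·s⁻²·A⁻²) · A² · (m²·s⁻²) · (kg⁻¹·m⁻²·s⁴·A²) · (kg⁻¹·m⁻²·s²·A) · s⁻² = kg⁻¹·A³·cd.
Both reduce to kg⁻¹·A³·cd.

Yes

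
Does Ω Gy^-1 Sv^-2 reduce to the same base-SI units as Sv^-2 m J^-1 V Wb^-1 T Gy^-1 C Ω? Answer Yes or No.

No

Left side:
  Ω = V/A (resistance = voltage per current),
      = kg·m²·s⁻³·A⁻².
  Gy = J/kg (absorbed dose = energy per mass),
      = m²·s⁻².
  So Gy⁻¹ = m⁻²·s².
  Sv = J/kg (equivalent dose = energy per mass),
      = m²·s⁻².
  So Sv⁻² = m⁻⁴·s⁴.
  Combining: Ω·Gy⁻¹·Sv⁻² = (kg·m²·s⁻³·A⁻²) · (m⁻²·s²) · (m⁻⁴·s⁴) = kg·m⁻⁴·s³·A⁻².
Right side:
  Sv = m²·s⁻².
  So Sv⁻² = m⁻⁴·s⁴.
  J = kg·m²·s⁻².
  So J⁻¹ = kg⁻¹·m⁻²·s².
  V = kg·m²·s⁻³·A⁻¹.
  Wb = kg·m²·s⁻²·A⁻¹.
  So Wb⁻¹ = kg⁻¹·m⁻²·s²·A.
  T = kg·s⁻²·A⁻¹.
  Gy = m²·s⁻².
  So Gy⁻¹ = m⁻²·s².
  C = s·A.
  Ω = kg·m²·s⁻³·A⁻².
  Combining: Sv⁻²·m·J⁻¹·V·Wb⁻¹·T·Gy⁻¹·C·Ω = (m⁻⁴·s⁴) · m · (kg⁻¹·m⁻²·s²) · (kg·m²·s⁻³·A⁻¹) · (kg⁻¹·m⁻²·s²·A) · (kg·s⁻²·A⁻¹) · (m⁻²·s²) · (s·A) · (kg·m²·s⁻³·A⁻²) = kg·m⁻⁵·s³·A⁻².
Left is kg·m⁻⁴·s³·A⁻²; right is kg·m⁻⁵·s³·A⁻² — different.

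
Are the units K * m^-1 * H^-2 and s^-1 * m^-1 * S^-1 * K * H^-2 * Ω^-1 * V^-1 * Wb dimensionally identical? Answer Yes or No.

Yes

Left side:
  H = Wb/A (inductance = flux per current),
      = kg·m²·s⁻²·A⁻².
  So H⁻² = kg⁻²·m⁻⁴·s⁴·A⁴.
  Combining: K·m⁻¹·H⁻² = K · m⁻¹ · (kg⁻²·m⁻⁴·s⁴·A⁴) = kg⁻²·m⁻⁵·s⁴·A⁴·K.
Right side:
  S = 1/Ω (conductance is reciprocal resistance),
      = kg⁻¹·m⁻²·s³·A².
  So S⁻¹ = kg·m²·s⁻³·A⁻².
  H = Wb/A (inductance = flux per current),
      = kg·m²·s⁻²·A⁻².
  So H⁻² = kg⁻²·m⁻⁴·s⁴·A⁴.
  Ω = V/A (resistance = voltage per current),
      = kg·m²·s⁻³·A⁻².
  So Ω⁻¹ = kg⁻¹·m⁻²·s³·A².
  V = W/A (potential = power per current),
      = kg·m²·s⁻³·A⁻¹.
  So V⁻¹ = kg⁻¹·m⁻²·s³·A.
  Wb = V·s (flux: a volt is a weber per second),
      = kg·m²·s⁻²·A⁻¹.
  Combining: s⁻¹·m⁻¹·S⁻¹·K·H⁻²·Ω⁻¹·V⁻¹·Wb = s⁻¹ · m⁻¹ · (kg·m²·s⁻³·A⁻²) · K · (kg⁻²·m⁻⁴·s⁴·A⁴) · (kg⁻¹·m⁻²·s³·A²) · (kg⁻¹·m⁻²·s³·A) · (kg·m²·s⁻²·A⁻¹) = kg⁻²·m⁻⁵·s⁴·A⁴·K.
Both reduce to kg⁻²·m⁻⁵·s⁴·A⁴·K.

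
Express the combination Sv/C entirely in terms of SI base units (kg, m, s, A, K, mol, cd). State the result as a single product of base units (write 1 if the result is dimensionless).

m²·s⁻³·A⁻¹

Sv = J/kg (equivalent dose = energy per mass),
    = m²·s⁻².
C = A·s = s·A (charge = current × time).
So C⁻¹ = s⁻¹·A⁻¹.
Combining: Sv·C⁻¹ = (m²·s⁻²) · (s⁻¹·A⁻¹) = m²·s⁻³·A⁻¹.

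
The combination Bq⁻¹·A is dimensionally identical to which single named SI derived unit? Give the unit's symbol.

C

Bq = 1/s = s⁻¹ (activity is decays per second).
So Bq⁻¹ = s.
Combining: Bq⁻¹·A = s · A = s·A.
s·A is the base-SI form of the coulomb.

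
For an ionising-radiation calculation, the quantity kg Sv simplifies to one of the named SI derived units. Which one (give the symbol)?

Sv = J/kg (equivalent dose = energy per mass),
    = m²·s⁻².
Combining: kg·Sv = kg · (m²·s⁻²) = kg·m²·s⁻².
kg·m²·s⁻² is the base-SI form of the joule.

J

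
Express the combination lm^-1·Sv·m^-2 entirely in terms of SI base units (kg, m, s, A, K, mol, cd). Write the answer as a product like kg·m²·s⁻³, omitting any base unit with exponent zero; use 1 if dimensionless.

s⁻²·cd⁻¹

lm = cd.
So lm⁻¹ = cd⁻¹.
Sv = m²·s⁻².
Combining: lm⁻¹·Sv·m⁻² = cd⁻¹ · (m²·s⁻²) · m⁻² = s⁻²·cd⁻¹.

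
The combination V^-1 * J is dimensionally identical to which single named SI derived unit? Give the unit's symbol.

V = kg·m²·s⁻³·A⁻¹.
So V⁻¹ = kg⁻¹·m⁻²·s³·A.
J = kg·m²·s⁻².
Combining: V⁻¹·J = (kg⁻¹·m⁻²·s³·A) · (kg·m²·s⁻²) = s·A.
s·A is the base-SI form of the coulomb.

C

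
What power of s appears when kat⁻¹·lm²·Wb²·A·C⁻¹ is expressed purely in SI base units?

-4

kat = s⁻¹·mol.
So kat⁻¹ = s·mol⁻¹.
lm = cd.
So lm² = cd².
Wb = kg·m²·s⁻²·A⁻¹.
So Wb² = kg²·m⁴·s⁻⁴·A⁻².
C = s·A.
So C⁻¹ = s⁻¹·A⁻¹.
Combining: kat⁻¹·lm²·Wb²·A·C⁻¹ = (s·mol⁻¹) · cd² · (kg²·m⁴·s⁻⁴·A⁻²) · A · (s⁻¹·A⁻¹) = kg²·m⁴·s⁻⁴·A⁻²·mol⁻¹·cd².
The exponent of s is -4.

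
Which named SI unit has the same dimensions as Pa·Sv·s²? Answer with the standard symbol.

N

Pa = N/m² (pressure = force per area),
    = kg·m⁻¹·s⁻².
Sv = J/kg (equivalent dose = energy per mass),
    = m²·s⁻².
Combining: Pa·Sv·s² = (kg·m⁻¹·s⁻²) · (m²·s⁻²) · s² = kg·m·s⁻².
kg·m·s⁻² is the base-SI form of the newton.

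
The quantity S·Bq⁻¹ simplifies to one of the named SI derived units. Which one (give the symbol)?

F

S = kg⁻¹·m⁻²·s³·A².
Bq = s⁻¹.
So Bq⁻¹ = s.
Combining: S·Bq⁻¹ = (kg⁻¹·m⁻²·s³·A²) · s = kg⁻¹·m⁻²·s⁴·A².
kg⁻¹·m⁻²·s⁴·A² is the base-SI form of the farad.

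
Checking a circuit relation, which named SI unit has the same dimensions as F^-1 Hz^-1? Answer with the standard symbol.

F = C/V (capacitance = charge per voltage),
    = A·s/(kg·m²·s⁻³·A⁻¹) (substituting C and V),
    = kg⁻¹·m⁻²·s⁴·A².
So F⁻¹ = kg·m²·s⁻⁴·A⁻².
Hz = 1/s = s⁻¹ (frequency is cycles per second).
So Hz⁻¹ = s.
Combining: F⁻¹·Hz⁻¹ = (kg·m²·s⁻⁴·A⁻²) · s = kg·m²·s⁻³·A⁻².
kg·m²·s⁻³·A⁻² is the base-SI form of the ohm.

Ω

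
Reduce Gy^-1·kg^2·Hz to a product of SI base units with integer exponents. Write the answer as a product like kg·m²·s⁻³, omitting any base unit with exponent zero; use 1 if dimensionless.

kg²·m⁻²·s

Gy = m²·s⁻².
So Gy⁻¹ = m⁻²·s².
Hz = s⁻¹.
Combining: Gy⁻¹·kg²·Hz = (m⁻²·s²) · kg² · s⁻¹ = kg²·m⁻²·s.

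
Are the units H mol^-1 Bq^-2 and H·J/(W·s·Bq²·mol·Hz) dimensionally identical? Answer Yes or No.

Left side:
  H = kg·m²·s⁻²·A⁻².
  Bq = s⁻¹.
  So Bq⁻² = s².
  Combining: H·mol⁻¹·Bq⁻² = (kg·m²·s⁻²·A⁻²) · mol⁻¹ · s² = kg·m²·A⁻²·mol⁻¹.
Right side:
  H = kg·m²·s⁻²·A⁻².
  W = kg·m²·s⁻³.
  So W⁻¹ = kg⁻¹·m⁻²·s³.
  J = kg·m²·s⁻².
  Bq = s⁻¹.
  So Bq⁻² = s².
  Hz = s⁻¹.
  So Hz⁻¹ = s.
  Combining: H·W⁻¹·J·s⁻¹·Bq⁻²·mol⁻¹·Hz⁻¹ = (kg·m²·s⁻²·A⁻²) · (kg⁻¹·m⁻²·s³) · (kg·m²·s⁻²) · s⁻¹ · s² · mol⁻¹ · s = kg·m²·s·A⁻²·mol⁻¹.
Left is kg·m²·A⁻²·mol⁻¹; right is kg·m²·s·A⁻²·mol⁻¹ — different.

No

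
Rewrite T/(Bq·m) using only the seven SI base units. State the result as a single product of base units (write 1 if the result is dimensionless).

kg·m⁻¹·s⁻¹·A⁻¹

T = Wb/m² (flux density = flux per area),
    = kg·s⁻²·A⁻¹.
Bq = 1/s = s⁻¹ (activity is decays per second).
So Bq⁻¹ = s.
Combining: T·Bq⁻¹·m⁻¹ = (kg·s⁻²·A⁻¹) · s · m⁻¹ = kg·m⁻¹·s⁻¹·A⁻¹.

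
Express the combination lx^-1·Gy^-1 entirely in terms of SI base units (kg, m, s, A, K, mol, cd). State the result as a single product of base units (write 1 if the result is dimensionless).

s²·cd⁻¹

lx = lm/m² (illuminance = luminous flux per area),
    = m⁻²·cd.
So lx⁻¹ = m²·cd⁻¹.
Gy = J/kg (absorbed dose = energy per mass),
    = m²·s⁻².
So Gy⁻¹ = m⁻²·s².
Combining: lx⁻¹·Gy⁻¹ = (m²·cd⁻¹) · (m⁻²·s²) = s²·cd⁻¹.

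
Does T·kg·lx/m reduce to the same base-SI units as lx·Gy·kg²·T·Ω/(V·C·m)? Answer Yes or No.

No

Left side:
  T = Wb/m² (flux density = flux per area),
      = kg·s⁻²·A⁻¹.
  lx = lm/m² (illuminance = luminous flux per area),
      = m⁻²·cd.
  Combining: m⁻¹·T·kg·lx = m⁻¹ · (kg·s⁻²·A⁻¹) · kg · (m⁻²·cd) = kg²·m⁻³·s⁻²·A⁻¹·cd.
Right side:
  lx = m⁻²·cd.
  Gy = m²·s⁻².
  V = kg·m²·s⁻³·A⁻¹.
  So V⁻¹ = kg⁻¹·m⁻²·s³·A.
  C = s·A.
  So C⁻¹ = s⁻¹·A⁻¹.
  T = kg·s⁻²·A⁻¹.
  Ω = kg·m²·s⁻³·A⁻².
  Combining: lx·Gy·V⁻¹·kg²·C⁻¹·T·Ω·m⁻¹ = (m⁻²·cd) · (m²·s⁻²) · (kg⁻¹·m⁻²·s³·A) · kg² · (s⁻¹·A⁻¹) · (kg·s⁻²·A⁻¹) · (kg·m²·s⁻³·A⁻²) · m⁻¹ = kg³·m⁻¹·s⁻⁵·A⁻³·cd.
Left is kg²·m⁻³·s⁻²·A⁻¹·cd; right is kg³·m⁻¹·s⁻⁵·A⁻³·cd — different.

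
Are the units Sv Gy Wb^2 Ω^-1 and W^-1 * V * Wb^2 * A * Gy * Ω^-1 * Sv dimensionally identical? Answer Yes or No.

Left side:
  Sv = J/kg (equivalent dose = energy per mass),
      = m²·s⁻².
  Gy = J/kg (absorbed dose = energy per mass),
      = m²·s⁻².
  Wb = V·s (flux: a volt is a weber per second),
      = kg·m²·s⁻²·A⁻¹.
  So Wb² = kg²·m⁴·s⁻⁴·A⁻².
  Ω = V/A (resistance = voltage per current),
      = kg·m²·s⁻³·A⁻².
  So Ω⁻¹ = kg⁻¹·m⁻²·s³·A².
  Combining: Sv·Gy·Wb²·Ω⁻¹ = (m²·s⁻²) · (m²·s⁻²) · (kg²·m⁴·s⁻⁴·A⁻²) · (kg⁻¹·m⁻²·s³·A²) = kg·m⁶·s⁻⁵.
Right side:
  W = J/s (power = energy per time),
      = kg·m²·s⁻³.
  So W⁻¹ = kg⁻¹·m⁻²·s³.
  V = W/A (potential = power per current),
      = kg·m²·s⁻³·A⁻¹.
  Wb = V·s (flux: a volt is a weber per second),
      = kg·m²·s⁻²·A⁻¹.
  So Wb² = kg²·m⁴·s⁻⁴·A⁻².
  Gy = J/kg (absorbed dose = energy per mass),
      = m²·s⁻².
  Ω = V/A (resistance = voltage per current),
      = kg·m²·s⁻³·A⁻².
  So Ω⁻¹ = kg⁻¹·m⁻²·s³·A².
  Sv = J/kg (equivalent dose = energy per mass),
      = m²·s⁻².
  Combining: W⁻¹·V·Wb²·A·Gy·Ω⁻¹·Sv = (kg⁻¹·m⁻²·s³) · (kg·m²·s⁻³·A⁻¹) · (kg²·m⁴·s⁻⁴·A⁻²) · A · (m²·s⁻²) · (kg⁻¹·m⁻²·s³·A²) · (m²·s⁻²) = kg·m⁶·s⁻⁵.
Both reduce to kg·m⁶·s⁻⁵.

Yes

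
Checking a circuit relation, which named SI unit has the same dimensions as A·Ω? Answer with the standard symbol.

V

Ω = V/A (resistance = voltage per current),
    = kg·m²·s⁻³·A⁻².
Combining: A·Ω = A · (kg·m²·s⁻³·A⁻²) = kg·m²·s⁻³·A⁻¹.
kg·m²·s⁻³·A⁻¹ is the base-SI form of the volt.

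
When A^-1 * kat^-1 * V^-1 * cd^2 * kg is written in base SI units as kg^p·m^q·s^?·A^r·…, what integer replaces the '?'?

kat = s⁻¹·mol.
So kat⁻¹ = s·mol⁻¹.
V = kg·m²·s⁻³·A⁻¹.
So V⁻¹ = kg⁻¹·m⁻²·s³·A.
Combining: A⁻¹·kat⁻¹·V⁻¹·cd²·kg = A⁻¹ · (s·mol⁻¹) · (kg⁻¹·m⁻²·s³·A) · cd² · kg = m⁻²·s⁴·mol⁻¹·cd².
The exponent of s is 4.

4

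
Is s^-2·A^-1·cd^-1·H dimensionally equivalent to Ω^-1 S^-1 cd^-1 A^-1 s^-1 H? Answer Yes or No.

No

Left side:
  H = Wb/A (inductance = flux per current),
      = kg·m²·s⁻²·A⁻².
  Combining: s⁻²·A⁻¹·cd⁻¹·H = s⁻² · A⁻¹ · cd⁻¹ · (kg·m²·s⁻²·A⁻²) = kg·m²·s⁻⁴·A⁻³·cd⁻¹.
Right side:
  Ω = kg·m²·s⁻³·A⁻².
  So Ω⁻¹ = kg⁻¹·m⁻²·s³·A².
  S = kg⁻¹·m⁻²·s³·A².
  So S⁻¹ = kg·m²·s⁻³·A⁻².
  H = kg·m²·s⁻²·A⁻².
  Combining: Ω⁻¹·S⁻¹·cd⁻¹·A⁻¹·s⁻¹·H = (kg⁻¹·m⁻²·s³·A²) · (kg·m²·s⁻³·A⁻²) · cd⁻¹ · A⁻¹ · s⁻¹ · (kg·m²·s⁻²·A⁻²) = kg·m²·s⁻³·A⁻³·cd⁻¹.
Left is kg·m²·s⁻⁴·A⁻³·cd⁻¹; right is kg·m²·s⁻³·A⁻³·cd⁻¹ — different.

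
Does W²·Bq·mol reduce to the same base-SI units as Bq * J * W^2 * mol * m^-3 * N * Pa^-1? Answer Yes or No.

Left side:
  W = kg·m²·s⁻³.
  So W² = kg²·m⁴·s⁻⁶.
  Bq = s⁻¹.
  Combining: W²·Bq·mol = (kg²·m⁴·s⁻⁶) · s⁻¹ · mol = kg²·m⁴·s⁻⁷·mol.
Right side:
  Bq = s⁻¹.
  J = kg·m²·s⁻².
  W = kg·m²·s⁻³.
  So W² = kg²·m⁴·s⁻⁶.
  N = kg·m·s⁻².
  Pa = kg·m⁻¹·s⁻².
  So Pa⁻¹ = kg⁻¹·m·s².
  Combining: Bq·J·W²·mol·m⁻³·N·Pa⁻¹ = s⁻¹ · (kg·m²·s⁻²) · (kg²·m⁴·s⁻⁶) · mol · m⁻³ · (kg·m·s⁻²) · (kg⁻¹·m·s²) = kg³·m⁵·s⁻⁹·mol.
Left is kg²·m⁴·s⁻⁷·mol; right is kg³·m⁵·s⁻⁹·mol — different.

No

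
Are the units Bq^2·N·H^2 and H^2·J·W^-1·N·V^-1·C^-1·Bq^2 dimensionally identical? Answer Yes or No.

Left side:
  Bq = s⁻¹.
  So Bq² = s⁻².
  N = kg·m·s⁻².
  H = kg·m²·s⁻²·A⁻².
  So H² = kg²·m⁴·s⁻⁴·A⁻⁴.
  Combining: Bq²·N·H² = s⁻² · (kg·m·s⁻²) · (kg²·m⁴·s⁻⁴·A⁻⁴) = kg³·m⁵·s⁻⁸·A⁻⁴.
Right side:
  H = Wb/A (inductance = flux per current),
      = kg·m²·s⁻²·A⁻².
  So H² = kg²·m⁴·s⁻⁴·A⁻⁴.
  J = N·m (work = force × distance),
      = kg·m²·s⁻².
  W = J/s (power = energy per time),
      = kg·m²·s⁻³.
  So W⁻¹ = kg⁻¹·m⁻²·s³.
  N = kg·m/s² = kg·m·s⁻² (force = mass × acceleration).
  V = W/A (potential = power per current),
      = kg·m²·s⁻³·A⁻¹.
  So V⁻¹ = kg⁻¹·m⁻²·s³·A.
  C = A·s = s·A (charge = current × time).
  So C⁻¹ = s⁻¹·A⁻¹.
  Bq = 1/s = s⁻¹ (activity is decays per second).
  So Bq² = s⁻².
  Combining: H²·J·W⁻¹·N·V⁻¹·C⁻¹·Bq² = (kg²·m⁴·s⁻⁴·A⁻⁴) · (kg·m²·s⁻²) · (kg⁻¹·m⁻²·s³) · (kg·m·s⁻²) · (kg⁻¹·m⁻²·s³·A) · (s⁻¹·A⁻¹) · s⁻² = kg²·m³·s⁻⁵·A⁻⁴.
Left is kg³·m⁵·s⁻⁸·A⁻⁴; right is kg²·m³·s⁻⁵·A⁻⁴ — different.

No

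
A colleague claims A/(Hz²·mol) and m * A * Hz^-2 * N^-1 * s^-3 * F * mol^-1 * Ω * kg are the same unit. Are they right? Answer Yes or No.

Yes

Left side:
  Hz = 1/s = s⁻¹ (frequency is cycles per second).
  So Hz⁻² = s².
  Combining: A·Hz⁻²·mol⁻¹ = A · s² · mol⁻¹ = s²·A·mol⁻¹.
Right side:
  Hz = 1/s = s⁻¹ (frequency is cycles per second).
  So Hz⁻² = s².
  N = kg·m/s² = kg·m·s⁻² (force = mass × acceleration).
  So N⁻¹ = kg⁻¹·m⁻¹·s².
  F = C/V (capacitance = charge per voltage),
      = A·s/(kg·m²·s⁻³·A⁻¹) (substituting C and V),
      = kg⁻¹·m⁻²·s⁴·A².
  Ω = V/A (resistance = voltage per current),
      = kg·m²·s⁻³·A⁻².
  Combining: m·A·Hz⁻²·N⁻¹·s⁻³·F·mol⁻¹·Ω·kg = m · A · s² · (kg⁻¹·m⁻¹·s²) · s⁻³ · (kg⁻¹·m⁻²·s⁴·A²) · mol⁻¹ · (kg·m²·s⁻³·A⁻²) · kg = s²·A·mol⁻¹.
Both reduce to s²·A·mol⁻¹.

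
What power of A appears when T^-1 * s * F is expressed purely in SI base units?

T = kg·s⁻²·A⁻¹.
So T⁻¹ = kg⁻¹·s²·A.
F = kg⁻¹·m⁻²·s⁴·A².
Combining: T⁻¹·s·F = (kg⁻¹·s²·A) · s · (kg⁻¹·m⁻²·s⁴·A²) = kg⁻²·m⁻²·s⁷·A³.
The exponent of A is 3.

3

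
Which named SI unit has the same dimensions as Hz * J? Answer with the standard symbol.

W

Hz = 1/s = s⁻¹ (frequency is cycles per second).
J = N·m (work = force × distance),
    = kg·m²·s⁻².
Combining: Hz·J = s⁻¹ · (kg·m²·s⁻²) = kg·m²·s⁻³.
kg·m²·s⁻³ is the base-SI form of the watt.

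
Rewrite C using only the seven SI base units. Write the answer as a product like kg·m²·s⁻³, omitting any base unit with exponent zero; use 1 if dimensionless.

s·A

C = A·s = s·A (charge = current × time).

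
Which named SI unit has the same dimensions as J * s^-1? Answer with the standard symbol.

W

J = N·m (work = force × distance),
    = kg·m²·s⁻².
Combining: J·s⁻¹ = (kg·m²·s⁻²) · s⁻¹ = kg·m²·s⁻³.
kg·m²·s⁻³ is the base-SI form of the watt.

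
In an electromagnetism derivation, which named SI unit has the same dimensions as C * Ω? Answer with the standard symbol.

C = s·A.
Ω = kg·m²·s⁻³·A⁻².
Combining: C·Ω = (s·A) · (kg·m²·s⁻³·A⁻²) = kg·m²·s⁻²·A⁻¹.
kg·m²·s⁻²·A⁻¹ is the base-SI form of the weber.

Wb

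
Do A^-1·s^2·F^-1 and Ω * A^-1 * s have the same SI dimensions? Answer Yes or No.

Yes

Left side:
  F = C/V (capacitance = charge per voltage),
      = A·s/(kg·m²·s⁻³·A⁻¹) (substituting C and V),
      = kg⁻¹·m⁻²·s⁴·A².
  So F⁻¹ = kg·m²·s⁻⁴·A⁻².
  Combining: A⁻¹·s²·F⁻¹ = A⁻¹ · s² · (kg·m²·s⁻⁴·A⁻²) = kg·m²·s⁻²·A⁻³.
Right side:
  Ω = V/A (resistance = voltage per current),
      = kg·m²·s⁻³·A⁻².
  Combining: Ω·A⁻¹·s = (kg·m²·s⁻³·A⁻²) · A⁻¹ · s = kg·m²·s⁻²·A⁻³.
Both reduce to kg·m²·s⁻²·A⁻³.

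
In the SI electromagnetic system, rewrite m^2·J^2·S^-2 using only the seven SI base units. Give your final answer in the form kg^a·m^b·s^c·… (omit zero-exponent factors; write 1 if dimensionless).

J = kg·m²·s⁻².
So J² = kg²·m⁴·s⁻⁴.
S = kg⁻¹·m⁻²·s³·A².
So S⁻² = kg²·m⁴·s⁻⁶·A⁻⁴.
Combining: m²·J²·S⁻² = m² · (kg²·m⁴·s⁻⁴) · (kg²·m⁴·s⁻⁶·A⁻⁴) = kg⁴·m¹⁰·s⁻¹⁰·A⁻⁴.

kg⁴·m¹⁰·s⁻¹⁰·A⁻⁴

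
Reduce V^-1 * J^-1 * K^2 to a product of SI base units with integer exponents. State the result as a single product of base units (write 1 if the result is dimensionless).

V = W/A (potential = power per current),
    = kg·m²·s⁻³·A⁻¹.
So V⁻¹ = kg⁻¹·m⁻²·s³·A.
J = N·m (work = force × distance),
    = kg·m²·s⁻².
So J⁻¹ = kg⁻¹·m⁻²·s².
Combining: V⁻¹·J⁻¹·K² = (kg⁻¹·m⁻²·s³·A) · (kg⁻¹·m⁻²·s²) · K² = kg⁻²·m⁻⁴·s⁵·A·K².

kg⁻²·m⁻⁴·s⁵·A·K²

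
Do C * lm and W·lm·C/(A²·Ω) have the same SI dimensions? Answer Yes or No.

Yes

Left side:
  C = A·s = s·A (charge = current × time).
  lm = cd·sr = cd (luminous flux; sr is dimensionless).
  Combining: C·lm = (s·A) · cd = s·A·cd.
Right side:
  W = J/s (power = energy per time),
      = kg·m²·s⁻³.
  Ω = V/A (resistance = voltage per current),
      = kg·m²·s⁻³·A⁻².
  So Ω⁻¹ = kg⁻¹·m⁻²·s³·A².
  lm = cd·sr = cd (luminous flux; sr is dimensionless).
  C = A·s = s·A (charge = current × time).
  Combining: A⁻²·W·Ω⁻¹·lm·C = A⁻² · (kg·m²·s⁻³) · (kg⁻¹·m⁻²·s³·A²) · cd · (s·A) = s·A·cd.
Both reduce to s·A·cd.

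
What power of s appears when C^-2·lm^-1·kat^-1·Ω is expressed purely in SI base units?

C = A·s = s·A (charge = current × time).
So C⁻² = s⁻²·A⁻².
lm = cd·sr = cd (luminous flux; sr is dimensionless).
So lm⁻¹ = cd⁻¹.
kat = mol/s = s⁻¹·mol (catalytic activity).
So kat⁻¹ = s·mol⁻¹.
Ω = V/A (resistance = voltage per current),
    = kg·m²·s⁻³·A⁻².
Combining: C⁻²·lm⁻¹·kat⁻¹·Ω = (s⁻²·A⁻²) · cd⁻¹ · (s·mol⁻¹) · (kg·m²·s⁻³·A⁻²) = kg·m²·s⁻⁴·A⁻⁴·mol⁻¹·cd⁻¹.
The exponent of s is -4.

-4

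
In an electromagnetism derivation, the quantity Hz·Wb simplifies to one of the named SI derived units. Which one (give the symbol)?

Hz = 1/s = s⁻¹ (frequency is cycles per second).
Wb = V·s (flux: a volt is a weber per second),
    = kg·m²·s⁻²·A⁻¹.
Combining: Hz·Wb = s⁻¹ · (kg·m²·s⁻²·A⁻¹) = kg·m²·s⁻³·A⁻¹.
kg·m²·s⁻³·A⁻¹ is the base-SI form of the volt.

V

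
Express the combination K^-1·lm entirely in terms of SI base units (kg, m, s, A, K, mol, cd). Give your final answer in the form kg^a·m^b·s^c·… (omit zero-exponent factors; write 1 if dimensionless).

K⁻¹·cd

lm = cd·sr = cd (luminous flux; sr is dimensionless).
Combining: K⁻¹·lm = K⁻¹ · cd = K⁻¹·cd.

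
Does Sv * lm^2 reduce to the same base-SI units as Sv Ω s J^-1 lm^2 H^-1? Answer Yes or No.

Left side:
  Sv = m²·s⁻².
  lm = cd.
  So lm² = cd².
  Combining: Sv·lm² = (m²·s⁻²) · cd² = m²·s⁻²·cd².
Right side:
  Sv = J/kg (equivalent dose = energy per mass),
      = m²·s⁻².
  Ω = V/A (resistance = voltage per current),
      = kg·m²·s⁻³·A⁻².
  J = N·m (work = force × distance),
      = kg·m²·s⁻².
  So J⁻¹ = kg⁻¹·m⁻²·s².
  lm = cd·sr = cd (luminous flux; sr is dimensionless).
  So lm² = cd².
  H = Wb/A (inductance = flux per current),
      = kg·m²·s⁻²·A⁻².
  So H⁻¹ = kg⁻¹·m⁻²·s²·A².
  Combining: Sv·Ω·s·J⁻¹·lm²·H⁻¹ = (m²·s⁻²) · (kg·m²·s⁻³·A⁻²) · s · (kg⁻¹·m⁻²·s²) · cd² · (kg⁻¹·m⁻²·s²·A²) = kg⁻¹·cd².
Left is m²·s⁻²·cd²; right is kg⁻¹·cd² — different.

No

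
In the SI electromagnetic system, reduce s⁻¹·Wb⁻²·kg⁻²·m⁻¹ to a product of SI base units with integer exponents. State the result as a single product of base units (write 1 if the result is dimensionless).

kg⁻⁴·m⁻⁵·s³·A²

Wb = V·s (flux: a volt is a weber per second),
    = kg·m²·s⁻²·A⁻¹.
So Wb⁻² = kg⁻²·m⁻⁴·s⁴·A².
Combining: s⁻¹·Wb⁻²·kg⁻²·m⁻¹ = s⁻¹ · (kg⁻²·m⁻⁴·s⁴·A²) · kg⁻² · m⁻¹ = kg⁻⁴·m⁻⁵·s³·A².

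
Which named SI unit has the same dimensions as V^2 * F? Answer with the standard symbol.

J

V = W/A (potential = power per current),
    = kg·m²·s⁻³·A⁻¹.
So V² = kg²·m⁴·s⁻⁶·A⁻².
F = C/V (capacitance = charge per voltage),
    = A·s/(kg·m²·s⁻³·A⁻¹) (substituting C and V),
    = kg⁻¹·m⁻²·s⁴·A².
Combining: V²·F = (kg²·m⁴·s⁻⁶·A⁻²) · (kg⁻¹·m⁻²·s⁴·A²) = kg·m²·s⁻².
kg·m²·s⁻² is the base-SI form of the joule.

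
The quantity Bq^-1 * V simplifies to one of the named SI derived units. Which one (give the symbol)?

Wb

Bq = s⁻¹.
So Bq⁻¹ = s.
V = kg·m²·s⁻³·A⁻¹.
Combining: Bq⁻¹·V = s · (kg·m²·s⁻³·A⁻¹) = kg·m²·s⁻²·A⁻¹.
kg·m²·s⁻²·A⁻¹ is the base-SI form of the weber.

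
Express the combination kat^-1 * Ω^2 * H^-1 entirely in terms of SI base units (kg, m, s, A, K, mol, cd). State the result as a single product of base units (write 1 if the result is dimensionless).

kat = s⁻¹·mol.
So kat⁻¹ = s·mol⁻¹.
Ω = kg·m²·s⁻³·A⁻².
So Ω² = kg²·m⁴·s⁻⁶·A⁻⁴.
H = kg·m²·s⁻²·A⁻².
So H⁻¹ = kg⁻¹·m⁻²·s²·A².
Combining: kat⁻¹·Ω²·H⁻¹ = (s·mol⁻¹) · (kg²·m⁴·s⁻⁶·A⁻⁴) · (kg⁻¹·m⁻²·s²·A²) = kg·m²·s⁻³·A⁻²·mol⁻¹.

kg·m²·s⁻³·A⁻²·mol⁻¹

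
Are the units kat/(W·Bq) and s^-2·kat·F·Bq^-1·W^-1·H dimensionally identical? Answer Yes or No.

Yes

Left side:
  W = kg·m²·s⁻³.
  So W⁻¹ = kg⁻¹·m⁻²·s³.
  kat = s⁻¹·mol.
  Bq = s⁻¹.
  So Bq⁻¹ = s.
  Combining: W⁻¹·kat·Bq⁻¹ = (kg⁻¹·m⁻²·s³) · (s⁻¹·mol) · s = kg⁻¹·m⁻²·s³·mol.
Right side:
  kat = mol/s = s⁻¹·mol (catalytic activity).
  F = C/V (capacitance = charge per voltage),
      = A·s/(kg·m²·s⁻³·A⁻¹) (substituting C and V),
      = kg⁻¹·m⁻²·s⁴·A².
  Bq = 1/s = s⁻¹ (activity is decays per second).
  So Bq⁻¹ = s.
  W = J/s (power = energy per time),
      = kg·m²·s⁻³.
  So W⁻¹ = kg⁻¹·m⁻²·s³.
  H = Wb/A (inductance = flux per current),
      = kg·m²·s⁻²·A⁻².
  Combining: s⁻²·kat·F·Bq⁻¹·W⁻¹·H = s⁻² · (s⁻¹·mol) · (kg⁻¹·m⁻²·s⁴·A²) · s · (kg⁻¹·m⁻²·s³) · (kg·m²·s⁻²·A⁻²) = kg⁻¹·m⁻²·s³·mol.
Both reduce to kg⁻¹·m⁻²·s³·mol.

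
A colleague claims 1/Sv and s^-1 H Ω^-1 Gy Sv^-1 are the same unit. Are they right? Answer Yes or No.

No

Left side:
  Sv = m²·s⁻².
  So Sv⁻¹ = m⁻²·s².
Right side:
  H = Wb/A (inductance = flux per current),
      = kg·m²·s⁻²·A⁻².
  Ω = V/A (resistance = voltage per current),
      = kg·m²·s⁻³·A⁻².
  So Ω⁻¹ = kg⁻¹·m⁻²·s³·A².
  Gy = J/kg (absorbed dose = energy per mass),
      = m²·s⁻².
  Sv = J/kg (equivalent dose = energy per mass),
      = m²·s⁻².
  So Sv⁻¹ = m⁻²·s².
  Combining: s⁻¹·H·Ω⁻¹·Gy·Sv⁻¹ = s⁻¹ · (kg·m²·s⁻²·A⁻²) · (kg⁻¹·m⁻²·s³·A²) · (m²·s⁻²) · (m⁻²·s²) = 1.
Left is m⁻²·s²; right is 1 — different.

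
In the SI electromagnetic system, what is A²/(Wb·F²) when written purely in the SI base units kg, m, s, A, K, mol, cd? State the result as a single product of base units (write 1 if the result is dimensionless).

kg·m²·s⁻⁶·A⁻¹

Wb = V·s (flux: a volt is a weber per second),
    = kg·m²·s⁻²·A⁻¹.
So Wb⁻¹ = kg⁻¹·m⁻²·s²·A.
F = C/V (capacitance = charge per voltage),
    = A·s/(kg·m²·s⁻³·A⁻¹) (substituting C and V),
    = kg⁻¹·m⁻²·s⁴·A².
So F⁻² = kg²·m⁴·s⁻⁸·A⁻⁴.
Combining: Wb⁻¹·F⁻²·A² = (kg⁻¹·m⁻²·s²·A) · (kg²·m⁴·s⁻⁸·A⁻⁴) · A² = kg·m²·s⁻⁶·A⁻¹.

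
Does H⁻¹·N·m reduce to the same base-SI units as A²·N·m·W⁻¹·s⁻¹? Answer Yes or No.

Left side:
  H = Wb/A (inductance = flux per current),
      = kg·m²·s⁻²·A⁻².
  So H⁻¹ = kg⁻¹·m⁻²·s²·A².
  N = kg·m/s² = kg·m·s⁻² (force = mass × acceleration).
  Combining: H⁻¹·N·m = (kg⁻¹·m⁻²·s²·A²) · (kg·m·s⁻²) · m = A².
Right side:
  N = kg·m·s⁻².
  W = kg·m²·s⁻³.
  So W⁻¹ = kg⁻¹·m⁻²·s³.
  Combining: A²·N·m·W⁻¹·s⁻¹ = A² · (kg·m·s⁻²) · m · (kg⁻¹·m⁻²·s³) · s⁻¹ = A².
Both reduce to A².

Yes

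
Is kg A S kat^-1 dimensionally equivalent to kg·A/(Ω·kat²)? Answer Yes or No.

Left side:
  S = 1/Ω (conductance is reciprocal resistance),
      = kg⁻¹·m⁻²·s³·A².
  kat = mol/s = s⁻¹·mol (catalytic activity).
  So kat⁻¹ = s·mol⁻¹.
  Combining: kg·A·S·kat⁻¹ = kg · A · (kg⁻¹·m⁻²·s³·A²) · (s·mol⁻¹) = m⁻²·s⁴·A³·mol⁻¹.
Right side:
  Ω = V/A (resistance = voltage per current),
      = kg·m²·s⁻³·A⁻².
  So Ω⁻¹ = kg⁻¹·m⁻²·s³·A².
  kat = mol/s = s⁻¹·mol (catalytic activity).
  So kat⁻² = s²·mol⁻².
  Combining: kg·A·Ω⁻¹·kat⁻² = kg · A · (kg⁻¹·m⁻²·s³·A²) · (s²·mol⁻²) = m⁻²·s⁵·A³·mol⁻².
Left is m⁻²·s⁴·A³·mol⁻¹; right is m⁻²·s⁵·A³·mol⁻² — different.

No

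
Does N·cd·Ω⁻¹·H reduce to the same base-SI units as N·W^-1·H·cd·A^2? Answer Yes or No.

Yes

Left side:
  N = kg·m/s² = kg·m·s⁻² (force = mass × acceleration).
  Ω = V/A (resistance = voltage per current),
      = kg·m²·s⁻³·A⁻².
  So Ω⁻¹ = kg⁻¹·m⁻²·s³·A².
  H = Wb/A (inductance = flux per current),
      = kg·m²·s⁻²·A⁻².
  Combining: N·cd·Ω⁻¹·H = (kg·m·s⁻²) · cd · (kg⁻¹·m⁻²·s³·A²) · (kg·m²·s⁻²·A⁻²) = kg·m·s⁻¹·cd.
Right side:
  N = kg·m/s² = kg·m·s⁻² (force = mass × acceleration).
  W = J/s (power = energy per time),
      = kg·m²·s⁻³.
  So W⁻¹ = kg⁻¹·m⁻²·s³.
  H = Wb/A (inductance = flux per current),
      = kg·m²·s⁻²·A⁻².
  Combining: N·W⁻¹·H·cd·A² = (kg·m·s⁻²) · (kg⁻¹·m⁻²·s³) · (kg·m²·s⁻²·A⁻²) · cd · A² = kg·m·s⁻¹·cd.
Both reduce to kg·m·s⁻¹·cd.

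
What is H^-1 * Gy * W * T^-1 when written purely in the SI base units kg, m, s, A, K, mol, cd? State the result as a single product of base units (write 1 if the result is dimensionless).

H = kg·m²·s⁻²·A⁻².
So H⁻¹ = kg⁻¹·m⁻²·s²·A².
Gy = m²·s⁻².
W = kg·m²·s⁻³.
T = kg·s⁻²·A⁻¹.
So T⁻¹ = kg⁻¹·s²·A.
Combining: H⁻¹·Gy·W·T⁻¹ = (kg⁻¹·m⁻²·s²·A²) · (m²·s⁻²) · (kg·m²·s⁻³) · (kg⁻¹·s²·A) = kg⁻¹·m²·s⁻¹·A³.

kg⁻¹·m²·s⁻¹·A³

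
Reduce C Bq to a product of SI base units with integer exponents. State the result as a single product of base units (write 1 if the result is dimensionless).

C = s·A.
Bq = s⁻¹.
Combining: C·Bq = (s·A) · s⁻¹ = A.

A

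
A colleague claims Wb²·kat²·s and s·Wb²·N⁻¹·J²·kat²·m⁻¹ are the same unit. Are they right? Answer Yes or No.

Left side:
  Wb = kg·m²·s⁻²·A⁻¹.
  So Wb² = kg²·m⁴·s⁻⁴·A⁻².
  kat = s⁻¹·mol.
  So kat² = s⁻²·mol².
  Combining: Wb²·kat²·s = (kg²·m⁴·s⁻⁴·A⁻²) · (s⁻²·mol²) · s = kg²·m⁴·s⁻⁵·A⁻²·mol².
Right side:
  Wb = V·s (flux: a volt is a weber per second),
      = kg·m²·s⁻²·A⁻¹.
  So Wb² = kg²·m⁴·s⁻⁴·A⁻².
  N = kg·m/s² = kg·m·s⁻² (force = mass × acceleration).
  So N⁻¹ = kg⁻¹·m⁻¹·s².
  J = N·m (work = force × distance),
      = kg·m²·s⁻².
  So J² = kg²·m⁴·s⁻⁴.
  kat = mol/s = s⁻¹·mol (catalytic activity).
  So kat² = s⁻²·mol².
  Combining: s·Wb²·N⁻¹·J²·kat²·m⁻¹ = s · (kg²·m⁴·s⁻⁴·A⁻²) · (kg⁻¹·m⁻¹·s²) · (kg²·m⁴·s⁻⁴) · (s⁻²·mol²) · m⁻¹ = kg³·m⁶·s⁻⁷·A⁻²·mol².
Left is kg²·m⁴·s⁻⁵·A⁻²·mol²; right is kg³·m⁶·s⁻⁷·A⁻²·mol² — different.

No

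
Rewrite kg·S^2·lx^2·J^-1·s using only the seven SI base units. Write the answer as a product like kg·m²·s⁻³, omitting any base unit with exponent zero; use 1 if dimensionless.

kg⁻²·m⁻¹⁰·s⁹·A⁴·cd²

S = 1/Ω (conductance is reciprocal resistance),
    = kg⁻¹·m⁻²·s³·A².
So S² = kg⁻²·m⁻⁴·s⁶·A⁴.
lx = lm/m² (illuminance = luminous flux per area),
    = m⁻²·cd.
So lx² = m⁻⁴·cd².
J = N·m (work = force × distance),
    = kg·m²·s⁻².
So J⁻¹ = kg⁻¹·m⁻²·s².
Combining: kg·S²·lx²·J⁻¹·s = kg · (kg⁻²·m⁻⁴·s⁶·A⁴) · (m⁻⁴·cd²) · (kg⁻¹·m⁻²·s²) · s = kg⁻²·m⁻¹⁰·s⁹·A⁴·cd².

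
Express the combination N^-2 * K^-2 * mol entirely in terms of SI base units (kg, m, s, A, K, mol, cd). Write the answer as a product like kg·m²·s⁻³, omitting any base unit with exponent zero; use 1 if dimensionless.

kg⁻²·m⁻²·s⁴·K⁻²·mol

N = kg·m/s² = kg·m·s⁻² (force = mass × acceleration).
So N⁻² = kg⁻²·m⁻²·s⁴.
Combining: N⁻²·K⁻²·mol = (kg⁻²·m⁻²·s⁴) · K⁻² · mol = kg⁻²·m⁻²·s⁴·K⁻²·mol.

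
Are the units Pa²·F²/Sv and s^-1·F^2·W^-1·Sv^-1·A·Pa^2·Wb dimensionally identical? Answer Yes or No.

Left side:
  Pa = N/m² (pressure = force per area),
      = kg·m⁻¹·s⁻².
  So Pa² = kg²·m⁻²·s⁻⁴.
  F = C/V (capacitance = charge per voltage),
      = A·s/(kg·m²·s⁻³·A⁻¹) (substituting C and V),
      = kg⁻¹·m⁻²·s⁴·A².
  So F² = kg⁻²·m⁻⁴·s⁸·A⁴.
  Sv = J/kg (equivalent dose = energy per mass),
      = m²·s⁻².
  So Sv⁻¹ = m⁻²·s².
  Combining: Pa²·F²·Sv⁻¹ = (kg²·m⁻²·s⁻⁴) · (kg⁻²·m⁻⁴·s⁸·A⁴) · (m⁻²·s²) = m⁻⁸·s⁶·A⁴.
Right side:
  F = C/V (capacitance = charge per voltage),
      = A·s/(kg·m²·s⁻³·A⁻¹) (substituting C and V),
      = kg⁻¹·m⁻²·s⁴·A².
  So F² = kg⁻²·m⁻⁴·s⁸·A⁴.
  W = J/s (power = energy per time),
      = kg·m²·s⁻³.
  So W⁻¹ = kg⁻¹·m⁻²·s³.
  Sv = J/kg (equivalent dose = energy per mass),
      = m²·s⁻².
  So Sv⁻¹ = m⁻²·s².
  Pa = N/m² (pressure = force per area),
      = kg·m⁻¹·s⁻².
  So Pa² = kg²·m⁻²·s⁻⁴.
  Wb = V·s (flux: a volt is a weber per second),
      = kg·m²·s⁻²·A⁻¹.
  Combining: s⁻¹·F²·W⁻¹·Sv⁻¹·A·Pa²·Wb = s⁻¹ · (kg⁻²·m⁻⁴·s⁸·A⁴) · (kg⁻¹·m⁻²·s³) · (m⁻²·s²) · A · (kg²·m⁻²·s⁻⁴) · (kg·m²·s⁻²·A⁻¹) = m⁻⁸·s⁶·A⁴.
Both reduce to m⁻⁸·s⁶·A⁴.

Yes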